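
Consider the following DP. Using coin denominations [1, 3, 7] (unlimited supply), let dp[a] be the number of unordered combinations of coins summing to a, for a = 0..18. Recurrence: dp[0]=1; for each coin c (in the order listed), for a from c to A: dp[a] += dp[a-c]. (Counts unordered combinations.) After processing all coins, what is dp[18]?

13

after  coin     0     1     2     3     4     5     6     7     8     9    10    11    12    13    14    15    16    17    18
          1     1     1     1     1     1     1     1     1     1     1     1     1     1     1     1     1     1     1     1
          3     1     1     1     2     2     2     3     3     3     4     4     4     5     5     5     6     6     6     7
          7     1     1     1     2     2     2     3     4     4     5     6     6     7     8     9    10    11    12    13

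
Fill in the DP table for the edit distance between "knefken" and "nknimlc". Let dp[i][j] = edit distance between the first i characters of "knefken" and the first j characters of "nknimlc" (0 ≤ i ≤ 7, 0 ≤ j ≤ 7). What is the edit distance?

   ''  n  k  n  i  m  l  c
''  0  1  2  3  4  5  6  7
 k  1  1  1  2  3  4  5  6
 n  2  1  2  1  2  3  4  5
 e  3  2  2  2  2  3  4  5
 f  4  3  3  3  3  3  4  5
 k  5  4  3  4  4  4  4  5
 e  6  5  4  4  5  5  5  5
 n  7  6  5  4  5  6  6  6

6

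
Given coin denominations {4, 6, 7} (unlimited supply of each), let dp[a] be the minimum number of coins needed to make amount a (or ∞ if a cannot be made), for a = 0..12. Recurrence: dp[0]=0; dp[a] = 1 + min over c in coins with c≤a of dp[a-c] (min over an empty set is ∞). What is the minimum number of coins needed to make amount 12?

2

 a  0  1  2  3  4  5  6  7  8  9 10 11 12
dp  0  -  -  -  1  -  1  1  2  -  2  2  2
(- denotes ∞ / unreachable)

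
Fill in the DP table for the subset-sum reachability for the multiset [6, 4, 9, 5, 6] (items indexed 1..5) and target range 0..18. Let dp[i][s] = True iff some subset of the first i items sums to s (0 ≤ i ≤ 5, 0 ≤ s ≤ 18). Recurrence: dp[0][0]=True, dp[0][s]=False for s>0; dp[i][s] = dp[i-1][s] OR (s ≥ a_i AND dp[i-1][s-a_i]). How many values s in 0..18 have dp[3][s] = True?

i\s   0   1   2   3   4   5   6   7   8   9  10  11  12  13  14  15  16  17  18
  0   T   F   F   F   F   F   F   F   F   F   F   F   F   F   F   F   F   F   F
  1   T   F   F   F   F   F   T   F   F   F   F   F   F   F   F   F   F   F   F
  2   T   F   F   F   T   F   T   F   F   F   T   F   F   F   F   F   F   F   F
  3   T   F   F   F   T   F   T   F   F   T   T   F   F   T   F   T   F   F   F
  4   T   F   F   F   T   T   T   F   F   T   T   T   F   T   T   T   F   F   T
  5   T   F   F   F   T   T   T   F   F   T   T   T   T   T   T   T   T   T   T

7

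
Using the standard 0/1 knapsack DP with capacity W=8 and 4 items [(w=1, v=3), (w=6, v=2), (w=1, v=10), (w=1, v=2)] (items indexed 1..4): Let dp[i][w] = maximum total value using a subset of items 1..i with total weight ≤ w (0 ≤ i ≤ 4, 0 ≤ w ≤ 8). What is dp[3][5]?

13

i\w   0   1   2   3   4   5   6   7   8
  0   0   0   0   0   0   0   0   0   0
  1   0   3   3   3   3   3   3   3   3
  2   0   3   3   3   3   3   3   5   5
  3   0  10  13  13  13  13  13  13  15
  4   0  10  13  15  15  15  15  15  15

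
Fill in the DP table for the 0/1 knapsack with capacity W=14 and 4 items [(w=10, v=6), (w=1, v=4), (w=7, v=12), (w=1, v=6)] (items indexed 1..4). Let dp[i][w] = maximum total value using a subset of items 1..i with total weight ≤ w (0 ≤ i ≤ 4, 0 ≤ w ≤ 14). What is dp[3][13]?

i\w   0   1   2   3   4   5   6   7   8   9  10  11  12  13  14
  0   0   0   0   0   0   0   0   0   0   0   0   0   0   0   0
  1   0   0   0   0   0   0   0   0   0   0   6   6   6   6   6
  2   0   4   4   4   4   4   4   4   4   4   6  10  10  10  10
  3   0   4   4   4   4   4   4  12  16  16  16  16  16  16  16
  4   0   6  10  10  10  10  10  12  18  22  22  22  22  22  22

16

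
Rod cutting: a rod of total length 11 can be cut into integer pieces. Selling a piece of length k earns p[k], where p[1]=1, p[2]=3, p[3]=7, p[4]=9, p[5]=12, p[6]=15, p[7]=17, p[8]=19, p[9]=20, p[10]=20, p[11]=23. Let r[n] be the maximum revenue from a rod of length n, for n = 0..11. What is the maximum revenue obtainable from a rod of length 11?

27

   n    0    1    2    3    4    5    6    7    8    9   10   11
r[n]    0    1    3    7    9   12   15   17   19   22   24   27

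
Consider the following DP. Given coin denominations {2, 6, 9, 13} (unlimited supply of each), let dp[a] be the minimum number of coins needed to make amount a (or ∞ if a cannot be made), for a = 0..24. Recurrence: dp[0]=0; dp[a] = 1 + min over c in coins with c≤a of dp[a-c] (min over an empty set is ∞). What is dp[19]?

2

 a  0  1  2  3  4  5  6  7  8  9 10 11 12 13 14 15 16 17 18 19 20 21 22 23 24
dp  0  -  1  -  2  -  1  -  2  1  3  2  2  1  3  2  4  3  2  2  3  3  2  4  3
(- denotes ∞ / unreachable)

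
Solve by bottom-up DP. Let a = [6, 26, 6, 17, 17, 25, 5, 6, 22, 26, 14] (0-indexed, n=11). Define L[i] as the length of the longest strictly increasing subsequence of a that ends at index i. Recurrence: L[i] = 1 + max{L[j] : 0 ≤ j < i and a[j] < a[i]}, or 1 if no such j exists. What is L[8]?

3

   i    0    1    2    3    4    5    6    7    8    9   10
a[i]    6   26    6   17   17   25    5    6   22   26   14
L[i]    1    2    1    2    2    3    1    2    3    4    3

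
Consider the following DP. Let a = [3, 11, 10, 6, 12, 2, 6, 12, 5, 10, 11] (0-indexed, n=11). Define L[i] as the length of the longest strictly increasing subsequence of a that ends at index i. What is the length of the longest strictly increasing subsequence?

4

   i    0    1    2    3    4    5    6    7    8    9   10
a[i]    3   11   10    6   12    2    6   12    5   10   11
L[i]    1    2    2    2    3    1    2    3    2    3    4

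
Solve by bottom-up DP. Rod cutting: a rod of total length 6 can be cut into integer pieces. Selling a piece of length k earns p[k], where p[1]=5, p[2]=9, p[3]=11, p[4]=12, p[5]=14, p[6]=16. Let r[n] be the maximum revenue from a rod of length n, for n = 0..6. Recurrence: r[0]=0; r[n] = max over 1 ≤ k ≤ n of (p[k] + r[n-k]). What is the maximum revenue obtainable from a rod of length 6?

   n    0    1    2    3    4    5    6
r[n]    0    5   10   15   20   25   30

30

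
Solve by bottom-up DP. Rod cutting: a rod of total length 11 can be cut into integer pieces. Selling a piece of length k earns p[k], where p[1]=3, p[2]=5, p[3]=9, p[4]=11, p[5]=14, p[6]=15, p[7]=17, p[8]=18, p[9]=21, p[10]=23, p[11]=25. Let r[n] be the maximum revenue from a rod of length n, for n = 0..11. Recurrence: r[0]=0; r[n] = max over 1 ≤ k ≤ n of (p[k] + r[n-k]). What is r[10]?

   n    0    1    2    3    4    5    6    7    8    9   10   11
r[n]    0    3    6    9   12   15   18   21   24   27   30   33

30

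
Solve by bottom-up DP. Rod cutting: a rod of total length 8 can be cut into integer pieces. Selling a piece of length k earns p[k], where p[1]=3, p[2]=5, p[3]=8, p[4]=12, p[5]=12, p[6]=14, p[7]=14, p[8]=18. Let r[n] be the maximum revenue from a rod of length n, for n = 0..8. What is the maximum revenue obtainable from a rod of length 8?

   n    0    1    2    3    4    5    6    7    8
r[n]    0    3    6    9   12   15   18   21   24

24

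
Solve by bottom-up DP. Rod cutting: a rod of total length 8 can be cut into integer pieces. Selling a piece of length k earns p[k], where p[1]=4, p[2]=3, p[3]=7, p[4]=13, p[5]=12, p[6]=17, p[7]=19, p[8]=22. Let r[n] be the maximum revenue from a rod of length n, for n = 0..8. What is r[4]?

16

   n    0    1    2    3    4    5    6    7    8
r[n]    0    4    8   12   16   20   24   28   32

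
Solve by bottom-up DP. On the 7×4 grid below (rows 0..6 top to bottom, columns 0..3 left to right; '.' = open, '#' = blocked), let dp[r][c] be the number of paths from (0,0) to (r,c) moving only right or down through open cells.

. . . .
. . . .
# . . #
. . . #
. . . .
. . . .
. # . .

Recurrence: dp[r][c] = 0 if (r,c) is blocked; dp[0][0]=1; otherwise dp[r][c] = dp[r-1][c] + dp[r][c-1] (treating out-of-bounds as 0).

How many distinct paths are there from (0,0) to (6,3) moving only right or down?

r\c   0   1   2   3
  0   1   1   1   1
  1   1   2   3   4
  2   0   2   5   0
  3   0   2   7   0
  4   0   2   9   9
  5   0   2  11  20
  6   0   0  11  31

31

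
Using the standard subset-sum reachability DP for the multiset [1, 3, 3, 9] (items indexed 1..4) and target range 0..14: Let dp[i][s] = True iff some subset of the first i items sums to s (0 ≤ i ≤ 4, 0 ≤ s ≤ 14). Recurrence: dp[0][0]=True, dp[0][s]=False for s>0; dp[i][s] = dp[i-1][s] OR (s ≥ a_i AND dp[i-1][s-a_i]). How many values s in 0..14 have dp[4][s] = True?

i\s   0   1   2   3   4   5   6   7   8   9  10  11  12  13  14
  0   T   F   F   F   F   F   F   F   F   F   F   F   F   F   F
  1   T   T   F   F   F   F   F   F   F   F   F   F   F   F   F
  2   T   T   F   T   T   F   F   F   F   F   F   F   F   F   F
  3   T   T   F   T   T   F   T   T   F   F   F   F   F   F   F
  4   T   T   F   T   T   F   T   T   F   T   T   F   T   T   F

10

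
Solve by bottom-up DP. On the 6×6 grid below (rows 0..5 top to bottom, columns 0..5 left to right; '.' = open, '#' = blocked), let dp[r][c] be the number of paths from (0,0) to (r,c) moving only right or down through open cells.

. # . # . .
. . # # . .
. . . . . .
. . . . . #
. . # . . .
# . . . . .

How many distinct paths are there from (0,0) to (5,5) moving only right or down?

43

r\c   0   1   2   3   4   5
  0   1   0   0   0   0   0
  1   1   1   0   0   0   0
  2   1   2   2   2   2   2
  3   1   3   5   7   9   0
  4   1   4   0   7  16  16
  5   0   4   4  11  27  43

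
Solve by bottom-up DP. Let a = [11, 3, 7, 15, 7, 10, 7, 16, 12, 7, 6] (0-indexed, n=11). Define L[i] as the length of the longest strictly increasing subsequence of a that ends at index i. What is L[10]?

2

   i    0    1    2    3    4    5    6    7    8    9   10
a[i]   11    3    7   15    7   10    7   16   12    7    6
L[i]    1    1    2    3    2    3    2    4    4    2    2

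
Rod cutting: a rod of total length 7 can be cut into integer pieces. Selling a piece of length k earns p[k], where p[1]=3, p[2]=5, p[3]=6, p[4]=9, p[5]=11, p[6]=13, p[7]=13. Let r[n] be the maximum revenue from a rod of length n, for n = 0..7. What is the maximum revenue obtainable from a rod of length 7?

   n    0    1    2    3    4    5    6    7
r[n]    0    3    6    9   12   15   18   21

21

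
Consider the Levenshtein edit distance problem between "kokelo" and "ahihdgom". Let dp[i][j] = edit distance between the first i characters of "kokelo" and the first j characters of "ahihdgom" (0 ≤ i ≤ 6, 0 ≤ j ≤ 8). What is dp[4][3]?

   ''  a  h  i  h  d  g  o  m
''  0  1  2  3  4  5  6  7  8
 k  1  1  2  3  4  5  6  7  8
 o  2  2  2  3  4  5  6  6  7
 k  3  3  3  3  4  5  6  7  7
 e  4  4  4  4  4  5  6  7  8
 l  5  5  5  5  5  5  6  7  8
 o  6  6  6  6  6  6  6  6  7

4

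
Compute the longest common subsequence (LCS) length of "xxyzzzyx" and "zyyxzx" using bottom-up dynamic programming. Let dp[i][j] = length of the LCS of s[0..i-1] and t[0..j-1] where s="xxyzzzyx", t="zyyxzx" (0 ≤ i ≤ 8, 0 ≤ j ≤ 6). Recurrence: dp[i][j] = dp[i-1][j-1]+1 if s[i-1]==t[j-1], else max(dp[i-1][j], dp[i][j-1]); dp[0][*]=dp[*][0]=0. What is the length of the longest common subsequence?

3

   ''  z  y  y  x  z  x
''  0  0  0  0  0  0  0
 x  0  0  0  0  1  1  1
 x  0  0  0  0  1  1  2
 y  0  0  1  1  1  1  2
 z  0  1  1  1  1  2  2
 z  0  1  1  1  1  2  2
 z  0  1  1  1  1  2  2
 y  0  1  2  2  2  2  2
 x  0  1  2  2  3  3  3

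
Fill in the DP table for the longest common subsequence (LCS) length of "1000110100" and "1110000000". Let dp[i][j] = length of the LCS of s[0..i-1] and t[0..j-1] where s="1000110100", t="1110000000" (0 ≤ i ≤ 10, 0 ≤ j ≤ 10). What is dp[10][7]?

6

   ''  1  1  1  0  0  0  0  0  0  0
''  0  0  0  0  0  0  0  0  0  0  0
 1  0  1  1  1  1  1  1  1  1  1  1
 0  0  1  1  1  2  2  2  2  2  2  2
 0  0  1  1  1  2  3  3  3  3  3  3
 0  0  1  1  1  2  3  4  4  4  4  4
 1  0  1  2  2  2  3  4  4  4  4  4
 1  0  1  2  3  3  3  4  4  4  4  4
 0  0  1  2  3  4  4  4  5  5  5  5
 1  0  1  2  3  4  4  4  5  5  5  5
 0  0  1  2  3  4  5  5  5  6  6  6
 0  0  1  2  3  4  5  6  6  6  7  7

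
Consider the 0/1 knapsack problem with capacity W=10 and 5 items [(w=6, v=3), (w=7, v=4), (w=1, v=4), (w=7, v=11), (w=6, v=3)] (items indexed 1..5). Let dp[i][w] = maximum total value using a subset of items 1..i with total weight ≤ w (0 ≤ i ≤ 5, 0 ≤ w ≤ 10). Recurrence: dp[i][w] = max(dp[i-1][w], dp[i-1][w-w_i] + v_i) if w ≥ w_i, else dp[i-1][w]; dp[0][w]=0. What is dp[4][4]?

i\w   0   1   2   3   4   5   6   7   8   9  10
  0   0   0   0   0   0   0   0   0   0   0   0
  1   0   0   0   0   0   0   3   3   3   3   3
  2   0   0   0   0   0   0   3   4   4   4   4
  3   0   4   4   4   4   4   4   7   8   8   8
  4   0   4   4   4   4   4   4  11  15  15  15
  5   0   4   4   4   4   4   4  11  15  15  15

4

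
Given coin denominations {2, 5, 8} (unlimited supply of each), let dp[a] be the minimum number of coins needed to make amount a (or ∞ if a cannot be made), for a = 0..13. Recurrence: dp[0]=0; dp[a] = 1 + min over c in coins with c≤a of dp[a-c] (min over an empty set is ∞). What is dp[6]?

 a  0  1  2  3  4  5  6  7  8  9 10 11 12 13
dp  0  -  1  -  2  1  3  2  1  3  2  4  3  2
(- denotes ∞ / unreachable)

3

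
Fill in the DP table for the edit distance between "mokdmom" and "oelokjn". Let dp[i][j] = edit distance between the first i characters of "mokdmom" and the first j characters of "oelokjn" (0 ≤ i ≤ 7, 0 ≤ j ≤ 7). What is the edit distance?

   ''  o  e  l  o  k  j  n
''  0  1  2  3  4  5  6  7
 m  1  1  2  3  4  5  6  7
 o  2  1  2  3  3  4  5  6
 k  3  2  2  3  4  3  4  5
 d  4  3  3  3  4  4  4  5
 m  5  4  4  4  4  5  5  5
 o  6  5  5  5  4  5  6  6
 m  7  6  6  6  5  5  6  7

7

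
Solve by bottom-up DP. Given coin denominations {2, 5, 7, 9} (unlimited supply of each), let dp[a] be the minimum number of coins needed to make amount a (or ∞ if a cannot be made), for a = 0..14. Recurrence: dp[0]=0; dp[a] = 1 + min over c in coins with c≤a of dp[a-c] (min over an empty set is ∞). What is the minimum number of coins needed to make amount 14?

 a  0  1  2  3  4  5  6  7  8  9 10 11 12 13 14
dp  0  -  1  -  2  1  3  1  4  1  2  2  2  3  2
(- denotes ∞ / unreachable)

2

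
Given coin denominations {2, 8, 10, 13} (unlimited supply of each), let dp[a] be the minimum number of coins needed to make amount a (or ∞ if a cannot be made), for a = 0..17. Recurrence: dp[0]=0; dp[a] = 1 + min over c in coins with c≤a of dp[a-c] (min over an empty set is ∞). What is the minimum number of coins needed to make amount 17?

 a  0  1  2  3  4  5  6  7  8  9 10 11 12 13 14 15 16 17
dp  0  -  1  -  2  -  3  -  1  -  1  -  2  1  3  2  2  3
(- denotes ∞ / unreachable)

3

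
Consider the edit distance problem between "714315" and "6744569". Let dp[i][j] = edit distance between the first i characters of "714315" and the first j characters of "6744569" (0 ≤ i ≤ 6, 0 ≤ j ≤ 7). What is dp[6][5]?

   ''  6  7  4  4  5  6  9
''  0  1  2  3  4  5  6  7
 7  1  1  1  2  3  4  5  6
 1  2  2  2  2  3  4  5  6
 4  3  3  3  2  2  3  4  5
 3  4  4  4  3  3  3  4  5
 1  5  5  5  4  4  4  4  5
 5  6  6  6  5  5  4  5  5

4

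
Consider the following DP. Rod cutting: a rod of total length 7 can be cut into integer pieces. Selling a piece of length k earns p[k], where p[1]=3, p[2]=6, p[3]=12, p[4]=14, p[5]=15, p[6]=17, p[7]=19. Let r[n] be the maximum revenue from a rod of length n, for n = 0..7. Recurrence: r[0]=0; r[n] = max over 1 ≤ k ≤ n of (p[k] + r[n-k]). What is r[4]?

15

   n    0    1    2    3    4    5    6    7
r[n]    0    3    6   12   15   18   24   27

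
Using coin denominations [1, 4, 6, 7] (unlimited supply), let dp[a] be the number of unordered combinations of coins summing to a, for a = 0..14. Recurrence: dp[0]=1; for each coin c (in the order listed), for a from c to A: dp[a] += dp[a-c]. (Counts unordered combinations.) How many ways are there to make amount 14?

12

after  coin     0     1     2     3     4     5     6     7     8     9    10    11    12    13    14
          1     1     1     1     1     1     1     1     1     1     1     1     1     1     1     1
          4     1     1     1     1     2     2     2     2     3     3     3     3     4     4     4
          6     1     1     1     1     2     2     3     3     4     4     5     5     7     7     8
          7     1     1     1     1     2     2     3     4     5     5     6     7     9    10    12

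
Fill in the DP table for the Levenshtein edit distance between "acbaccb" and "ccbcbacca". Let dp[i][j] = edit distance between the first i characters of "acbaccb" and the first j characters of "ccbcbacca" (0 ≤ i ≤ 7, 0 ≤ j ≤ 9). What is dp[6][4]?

3

   ''  c  c  b  c  b  a  c  c  a
''  0  1  2  3  4  5  6  7  8  9
 a  1  1  2  3  4  5  5  6  7  8
 c  2  1  1  2  3  4  5  5  6  7
 b  3  2  2  1  2  3  4  5  6  7
 a  4  3  3  2  2  3  3  4  5  6
 c  5  4  3  3  2  3  4  3  4  5
 c  6  5  4  4  3  3  4  4  3  4
 b  7  6  5  4  4  3  4  5  4  4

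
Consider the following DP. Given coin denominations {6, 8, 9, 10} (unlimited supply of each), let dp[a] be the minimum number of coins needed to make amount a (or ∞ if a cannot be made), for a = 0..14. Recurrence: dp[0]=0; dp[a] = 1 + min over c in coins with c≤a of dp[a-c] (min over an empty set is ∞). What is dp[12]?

 a  0  1  2  3  4  5  6  7  8  9 10 11 12 13 14
dp  0  -  -  -  -  -  1  -  1  1  1  -  2  -  2
(- denotes ∞ / unreachable)

2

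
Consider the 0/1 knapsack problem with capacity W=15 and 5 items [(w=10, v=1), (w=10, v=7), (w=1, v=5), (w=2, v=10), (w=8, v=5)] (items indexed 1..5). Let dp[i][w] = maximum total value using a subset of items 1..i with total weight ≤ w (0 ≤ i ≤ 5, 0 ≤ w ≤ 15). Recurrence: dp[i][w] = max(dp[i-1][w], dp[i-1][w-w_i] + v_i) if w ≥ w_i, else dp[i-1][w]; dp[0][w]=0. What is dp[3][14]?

i\w   0   1   2   3   4   5   6   7   8   9  10  11  12  13  14  15
  0   0   0   0   0   0   0   0   0   0   0   0   0   0   0   0   0
  1   0   0   0   0   0   0   0   0   0   0   1   1   1   1   1   1
  2   0   0   0   0   0   0   0   0   0   0   7   7   7   7   7   7
  3   0   5   5   5   5   5   5   5   5   5   7  12  12  12  12  12
  4   0   5  10  15  15  15  15  15  15  15  15  15  17  22  22  22
  5   0   5  10  15  15  15  15  15  15  15  15  20  20  22  22  22

12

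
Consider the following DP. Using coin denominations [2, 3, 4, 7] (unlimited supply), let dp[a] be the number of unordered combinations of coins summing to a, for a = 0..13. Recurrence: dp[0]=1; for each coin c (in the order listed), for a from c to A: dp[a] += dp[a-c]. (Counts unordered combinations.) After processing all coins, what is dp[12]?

8

after  coin     0     1     2     3     4     5     6     7     8     9    10    11    12    13
          2     1     0     1     0     1     0     1     0     1     0     1     0     1     0
          3     1     0     1     1     1     1     2     1     2     2     2     2     3     2
          4     1     0     1     1     2     1     3     2     4     3     5     4     7     5
          7     1     0     1     1     2     1     3     3     4     4     6     6     8     8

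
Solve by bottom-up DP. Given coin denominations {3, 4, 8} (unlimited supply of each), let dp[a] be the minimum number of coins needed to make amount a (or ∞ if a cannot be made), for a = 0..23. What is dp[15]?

3

 a  0  1  2  3  4  5  6  7  8  9 10 11 12 13 14 15 16 17 18 19 20 21 22 23
dp  0  -  -  1  1  -  2  2  1  3  3  2  2  4  3  3  2  4  4  3  3  5  4  4
(- denotes ∞ / unreachable)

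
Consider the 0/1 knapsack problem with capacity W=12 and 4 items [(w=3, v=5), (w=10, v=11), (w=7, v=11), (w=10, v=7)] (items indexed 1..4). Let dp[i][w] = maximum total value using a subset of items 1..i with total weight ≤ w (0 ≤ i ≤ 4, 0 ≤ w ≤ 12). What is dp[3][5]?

5

i\w   0   1   2   3   4   5   6   7   8   9  10  11  12
  0   0   0   0   0   0   0   0   0   0   0   0   0   0
  1   0   0   0   5   5   5   5   5   5   5   5   5   5
  2   0   0   0   5   5   5   5   5   5   5  11  11  11
  3   0   0   0   5   5   5   5  11  11  11  16  16  16
  4   0   0   0   5   5   5   5  11  11  11  16  16  16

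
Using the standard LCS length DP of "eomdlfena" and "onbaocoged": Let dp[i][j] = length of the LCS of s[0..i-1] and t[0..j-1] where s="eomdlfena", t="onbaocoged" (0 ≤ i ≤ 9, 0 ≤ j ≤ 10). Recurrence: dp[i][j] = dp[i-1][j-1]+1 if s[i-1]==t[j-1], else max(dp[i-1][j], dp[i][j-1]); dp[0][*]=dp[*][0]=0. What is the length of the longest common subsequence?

3

   ''  o  n  b  a  o  c  o  g  e  d
''  0  0  0  0  0  0  0  0  0  0  0
 e  0  0  0  0  0  0  0  0  0  1  1
 o  0  1  1  1  1  1  1  1  1  1  1
 m  0  1  1  1  1  1  1  1  1  1  1
 d  0  1  1  1  1  1  1  1  1  1  2
 l  0  1  1  1  1  1  1  1  1  1  2
 f  0  1  1  1  1  1  1  1  1  1  2
 e  0  1  1  1  1  1  1  1  1  2  2
 n  0  1  2  2  2  2  2  2  2  2  2
 a  0  1  2  2  3  3  3  3  3  3  3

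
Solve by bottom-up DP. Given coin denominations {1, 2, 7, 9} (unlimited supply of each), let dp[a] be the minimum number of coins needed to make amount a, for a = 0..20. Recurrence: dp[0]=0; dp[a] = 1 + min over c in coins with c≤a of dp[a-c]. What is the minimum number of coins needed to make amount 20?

 a  0  1  2  3  4  5  6  7  8  9 10 11 12 13 14 15 16 17 18 19 20
dp  0  1  1  2  2  3  3  1  2  1  2  2  3  3  2  3  2  3  2  3  3

3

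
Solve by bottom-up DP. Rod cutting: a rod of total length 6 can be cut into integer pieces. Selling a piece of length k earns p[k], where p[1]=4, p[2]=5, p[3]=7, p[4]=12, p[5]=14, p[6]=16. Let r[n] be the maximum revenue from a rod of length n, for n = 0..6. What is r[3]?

   n    0    1    2    3    4    5    6
r[n]    0    4    8   12   16   20   24

12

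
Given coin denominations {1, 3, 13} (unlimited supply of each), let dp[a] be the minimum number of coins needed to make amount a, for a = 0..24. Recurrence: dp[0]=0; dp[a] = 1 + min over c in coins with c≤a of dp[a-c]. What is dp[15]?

3

 a  0  1  2  3  4  5  6  7  8  9 10 11 12 13 14 15 16 17 18 19 20 21 22 23 24
dp  0  1  2  1  2  3  2  3  4  3  4  5  4  1  2  3  2  3  4  3  4  5  4  5  6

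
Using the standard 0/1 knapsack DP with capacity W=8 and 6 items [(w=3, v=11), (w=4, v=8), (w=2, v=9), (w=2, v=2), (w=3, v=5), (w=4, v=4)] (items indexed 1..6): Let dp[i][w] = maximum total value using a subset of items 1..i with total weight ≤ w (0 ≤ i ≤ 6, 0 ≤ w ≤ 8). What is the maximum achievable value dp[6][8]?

25

i\w   0   1   2   3   4   5   6   7   8
  0   0   0   0   0   0   0   0   0   0
  1   0   0   0  11  11  11  11  11  11
  2   0   0   0  11  11  11  11  19  19
  3   0   0   9  11  11  20  20  20  20
  4   0   0   9  11  11  20  20  22  22
  5   0   0   9  11  11  20  20  22  25
  6   0   0   9  11  11  20  20  22  25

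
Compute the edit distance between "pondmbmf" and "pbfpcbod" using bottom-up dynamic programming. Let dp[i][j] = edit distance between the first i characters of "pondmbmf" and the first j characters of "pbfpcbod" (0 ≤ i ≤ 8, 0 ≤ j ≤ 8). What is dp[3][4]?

   ''  p  b  f  p  c  b  o  d
''  0  1  2  3  4  5  6  7  8
 p  1  0  1  2  3  4  5  6  7
 o  2  1  1  2  3  4  5  5  6
 n  3  2  2  2  3  4  5  6  6
 d  4  3  3  3  3  4  5  6  6
 m  5  4  4  4  4  4  5  6  7
 b  6  5  4  5  5  5  4  5  6
 m  7  6  5  5  6  6  5  5  6
 f  8  7  6  5  6  7  6  6  6

3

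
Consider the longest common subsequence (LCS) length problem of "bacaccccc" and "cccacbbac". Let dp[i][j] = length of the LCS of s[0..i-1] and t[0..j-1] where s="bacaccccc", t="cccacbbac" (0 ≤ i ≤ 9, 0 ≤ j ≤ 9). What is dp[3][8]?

2

   ''  c  c  c  a  c  b  b  a  c
''  0  0  0  0  0  0  0  0  0  0
 b  0  0  0  0  0  0  1  1  1  1
 a  0  0  0  0  1  1  1  1  2  2
 c  0  1  1  1  1  2  2  2  2  3
 a  0  1  1  1  2  2  2  2  3  3
 c  0  1  2  2  2  3  3  3  3  4
 c  0  1  2  3  3  3  3  3  3  4
 c  0  1  2  3  3  4  4  4  4  4
 c  0  1  2  3  3  4  4  4  4  5
 c  0  1  2  3  3  4  4  4  4  5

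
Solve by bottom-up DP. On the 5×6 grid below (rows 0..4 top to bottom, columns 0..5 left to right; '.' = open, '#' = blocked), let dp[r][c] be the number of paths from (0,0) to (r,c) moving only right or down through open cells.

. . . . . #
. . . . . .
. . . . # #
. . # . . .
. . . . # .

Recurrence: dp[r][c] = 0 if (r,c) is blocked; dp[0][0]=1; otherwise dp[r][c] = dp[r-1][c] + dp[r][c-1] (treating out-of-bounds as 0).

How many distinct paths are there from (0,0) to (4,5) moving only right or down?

r\c   0   1   2   3   4   5
  0   1   1   1   1   1   0
  1   1   2   3   4   5   5
  2   1   3   6  10   0   0
  3   1   4   0  10  10  10
  4   1   5   5  15   0  10

10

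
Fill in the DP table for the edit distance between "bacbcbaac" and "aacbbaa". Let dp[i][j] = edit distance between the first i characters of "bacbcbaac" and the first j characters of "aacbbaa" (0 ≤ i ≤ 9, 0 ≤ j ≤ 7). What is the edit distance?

   ''  a  a  c  b  b  a  a
''  0  1  2  3  4  5  6  7
 b  1  1  2  3  3  4  5  6
 a  2  1  1  2  3  4  4  5
 c  3  2  2  1  2  3  4  5
 b  4  3  3  2  1  2  3  4
 c  5  4  4  3  2  2  3  4
 b  6  5  5  4  3  2  3  4
 a  7  6  5  5  4  3  2  3
 a  8  7  6  6  5  4  3  2
 c  9  8  7  6  6  5  4  3

3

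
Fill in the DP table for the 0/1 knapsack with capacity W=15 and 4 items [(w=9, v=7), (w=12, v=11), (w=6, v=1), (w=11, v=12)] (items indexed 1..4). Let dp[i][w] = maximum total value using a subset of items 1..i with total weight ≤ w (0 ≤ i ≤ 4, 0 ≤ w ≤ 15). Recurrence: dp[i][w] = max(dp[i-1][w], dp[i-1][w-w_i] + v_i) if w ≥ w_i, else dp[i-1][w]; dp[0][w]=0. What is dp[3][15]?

11

i\w   0   1   2   3   4   5   6   7   8   9  10  11  12  13  14  15
  0   0   0   0   0   0   0   0   0   0   0   0   0   0   0   0   0
  1   0   0   0   0   0   0   0   0   0   7   7   7   7   7   7   7
  2   0   0   0   0   0   0   0   0   0   7   7   7  11  11  11  11
  3   0   0   0   0   0   0   1   1   1   7   7   7  11  11  11  11
  4   0   0   0   0   0   0   1   1   1   7   7  12  12  12  12  12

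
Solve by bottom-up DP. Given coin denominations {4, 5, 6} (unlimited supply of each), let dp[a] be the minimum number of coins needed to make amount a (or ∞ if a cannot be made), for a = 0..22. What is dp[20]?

 a  0  1  2  3  4  5  6  7  8  9 10 11 12 13 14 15 16 17 18 19 20 21 22
dp  0  -  -  -  1  1  1  -  2  2  2  2  2  3  3  3  3  3  3  4  4  4  4
(- denotes ∞ / unreachable)

4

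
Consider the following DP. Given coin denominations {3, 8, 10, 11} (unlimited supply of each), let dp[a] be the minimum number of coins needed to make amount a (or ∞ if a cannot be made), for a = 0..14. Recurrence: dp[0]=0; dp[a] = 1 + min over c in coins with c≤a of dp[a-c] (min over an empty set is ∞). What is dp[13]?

2

 a  0  1  2  3  4  5  6  7  8  9 10 11 12 13 14
dp  0  -  -  1  -  -  2  -  1  3  1  1  4  2  2
(- denotes ∞ / unreachable)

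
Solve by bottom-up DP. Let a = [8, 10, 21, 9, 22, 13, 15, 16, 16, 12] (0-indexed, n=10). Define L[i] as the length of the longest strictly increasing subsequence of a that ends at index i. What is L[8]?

5

   i    0    1    2    3    4    5    6    7    8    9
a[i]    8   10   21    9   22   13   15   16   16   12
L[i]    1    2    3    2    4    3    4    5    5    3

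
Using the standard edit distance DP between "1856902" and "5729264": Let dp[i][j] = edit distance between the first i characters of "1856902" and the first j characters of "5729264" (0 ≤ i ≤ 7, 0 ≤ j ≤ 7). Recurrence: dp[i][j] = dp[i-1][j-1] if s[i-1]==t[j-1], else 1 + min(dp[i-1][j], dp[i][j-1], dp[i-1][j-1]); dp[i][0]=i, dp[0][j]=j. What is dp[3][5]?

5

   ''  5  7  2  9  2  6  4
''  0  1  2  3  4  5  6  7
 1  1  1  2  3  4  5  6  7
 8  2  2  2  3  4  5  6  7
 5  3  2  3  3  4  5  6  7
 6  4  3  3  4  4  5  5  6
 9  5  4  4  4  4  5  6  6
 0  6  5  5  5  5  5  6  7
 2  7  6  6  5  6  5  6  7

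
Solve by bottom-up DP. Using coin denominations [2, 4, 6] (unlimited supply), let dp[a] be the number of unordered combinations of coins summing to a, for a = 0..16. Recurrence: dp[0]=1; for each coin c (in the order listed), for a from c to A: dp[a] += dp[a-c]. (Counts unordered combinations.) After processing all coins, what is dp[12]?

7

after  coin     0     1     2     3     4     5     6     7     8     9    10    11    12    13    14    15    16
          2     1     0     1     0     1     0     1     0     1     0     1     0     1     0     1     0     1
          4     1     0     1     0     2     0     2     0     3     0     3     0     4     0     4     0     5
          6     1     0     1     0     2     0     3     0     4     0     5     0     7     0     8     0    10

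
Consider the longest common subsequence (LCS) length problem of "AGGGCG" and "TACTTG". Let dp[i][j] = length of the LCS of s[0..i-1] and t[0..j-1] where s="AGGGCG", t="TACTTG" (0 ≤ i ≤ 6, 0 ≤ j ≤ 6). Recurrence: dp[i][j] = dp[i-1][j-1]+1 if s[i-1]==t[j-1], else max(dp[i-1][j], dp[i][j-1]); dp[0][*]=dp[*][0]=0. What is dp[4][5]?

1

   ''  T  A  C  T  T  G
''  0  0  0  0  0  0  0
 A  0  0  1  1  1  1  1
 G  0  0  1  1  1  1  2
 G  0  0  1  1  1  1  2
 G  0  0  1  1  1  1  2
 C  0  0  1  2  2  2  2
 G  0  0  1  2  2  2  3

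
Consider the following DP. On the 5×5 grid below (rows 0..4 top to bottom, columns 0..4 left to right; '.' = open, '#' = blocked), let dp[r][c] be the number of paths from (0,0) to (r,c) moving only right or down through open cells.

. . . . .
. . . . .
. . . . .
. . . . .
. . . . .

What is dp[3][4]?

r\c   0   1   2   3   4
  0   1   1   1   1   1
  1   1   2   3   4   5
  2   1   3   6  10  15
  3   1   4  10  20  35
  4   1   5  15  35  70

35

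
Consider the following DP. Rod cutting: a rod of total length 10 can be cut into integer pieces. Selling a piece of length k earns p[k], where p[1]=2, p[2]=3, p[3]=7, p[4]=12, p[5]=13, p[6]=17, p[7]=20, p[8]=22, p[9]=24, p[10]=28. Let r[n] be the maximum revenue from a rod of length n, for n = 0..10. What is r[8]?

   n    0    1    2    3    4    5    6    7    8    9   10
r[n]    0    2    4    7   12   14   17   20   24   26   29

24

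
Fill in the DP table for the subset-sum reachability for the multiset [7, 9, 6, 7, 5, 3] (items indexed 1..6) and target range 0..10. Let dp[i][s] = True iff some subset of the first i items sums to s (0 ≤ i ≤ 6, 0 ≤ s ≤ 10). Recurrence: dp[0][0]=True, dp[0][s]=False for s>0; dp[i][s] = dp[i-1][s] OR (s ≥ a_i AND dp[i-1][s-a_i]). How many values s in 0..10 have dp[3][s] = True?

4

i\s   0   1   2   3   4   5   6   7   8   9  10
  0   T   F   F   F   F   F   F   F   F   F   F
  1   T   F   F   F   F   F   F   T   F   F   F
  2   T   F   F   F   F   F   F   T   F   T   F
  3   T   F   F   F   F   F   T   T   F   T   F
  4   T   F   F   F   F   F   T   T   F   T   F
  5   T   F   F   F   F   T   T   T   F   T   F
  6   T   F   F   T   F   T   T   T   T   T   T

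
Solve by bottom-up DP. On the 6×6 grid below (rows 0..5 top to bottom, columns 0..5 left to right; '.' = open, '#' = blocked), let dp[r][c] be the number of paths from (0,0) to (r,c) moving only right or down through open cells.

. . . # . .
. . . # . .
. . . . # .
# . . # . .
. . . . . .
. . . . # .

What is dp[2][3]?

r\c   0   1   2   3   4   5
  0   1   1   1   0   0   0
  1   1   2   3   0   0   0
  2   1   3   6   6   0   0
  3   0   3   9   0   0   0
  4   0   3  12  12  12  12
  5   0   3  15  27   0  12

6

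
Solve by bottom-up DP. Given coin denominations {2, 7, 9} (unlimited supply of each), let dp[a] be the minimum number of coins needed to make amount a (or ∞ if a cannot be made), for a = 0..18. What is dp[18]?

2

 a  0  1  2  3  4  5  6  7  8  9 10 11 12 13 14 15 16 17 18
dp  0  -  1  -  2  -  3  1  4  1  5  2  6  3  2  4  2  5  2
(- denotes ∞ / unreachable)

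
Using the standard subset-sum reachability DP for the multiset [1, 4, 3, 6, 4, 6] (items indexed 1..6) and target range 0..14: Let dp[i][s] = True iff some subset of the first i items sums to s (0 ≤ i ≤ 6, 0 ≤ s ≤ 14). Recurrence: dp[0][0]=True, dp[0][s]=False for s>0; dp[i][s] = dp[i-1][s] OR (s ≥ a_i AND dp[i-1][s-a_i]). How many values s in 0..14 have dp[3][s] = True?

7

i\s   0   1   2   3   4   5   6   7   8   9  10  11  12  13  14
  0   T   F   F   F   F   F   F   F   F   F   F   F   F   F   F
  1   T   T   F   F   F   F   F   F   F   F   F   F   F   F   F
  2   T   T   F   F   T   T   F   F   F   F   F   F   F   F   F
  3   T   T   F   T   T   T   F   T   T   F   F   F   F   F   F
  4   T   T   F   T   T   T   T   T   T   T   T   T   F   T   T
  5   T   T   F   T   T   T   T   T   T   T   T   T   T   T   T
  6   T   T   F   T   T   T   T   T   T   T   T   T   T   T   T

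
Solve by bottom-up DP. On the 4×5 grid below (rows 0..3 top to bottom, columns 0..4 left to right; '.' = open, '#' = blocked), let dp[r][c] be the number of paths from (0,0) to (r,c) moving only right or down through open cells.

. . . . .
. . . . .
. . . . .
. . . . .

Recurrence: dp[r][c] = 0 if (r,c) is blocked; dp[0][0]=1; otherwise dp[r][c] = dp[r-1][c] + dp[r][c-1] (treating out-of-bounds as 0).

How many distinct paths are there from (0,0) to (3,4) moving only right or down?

35

r\c   0   1   2   3   4
  0   1   1   1   1   1
  1   1   2   3   4   5
  2   1   3   6  10  15
  3   1   4  10  20  35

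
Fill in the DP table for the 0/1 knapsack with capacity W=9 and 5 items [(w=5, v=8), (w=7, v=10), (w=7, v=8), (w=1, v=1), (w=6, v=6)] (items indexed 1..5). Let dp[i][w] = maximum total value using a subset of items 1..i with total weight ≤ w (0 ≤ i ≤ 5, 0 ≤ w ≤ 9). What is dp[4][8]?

i\w   0   1   2   3   4   5   6   7   8   9
  0   0   0   0   0   0   0   0   0   0   0
  1   0   0   0   0   0   8   8   8   8   8
  2   0   0   0   0   0   8   8  10  10  10
  3   0   0   0   0   0   8   8  10  10  10
  4   0   1   1   1   1   8   9  10  11  11
  5   0   1   1   1   1   8   9  10  11  11

11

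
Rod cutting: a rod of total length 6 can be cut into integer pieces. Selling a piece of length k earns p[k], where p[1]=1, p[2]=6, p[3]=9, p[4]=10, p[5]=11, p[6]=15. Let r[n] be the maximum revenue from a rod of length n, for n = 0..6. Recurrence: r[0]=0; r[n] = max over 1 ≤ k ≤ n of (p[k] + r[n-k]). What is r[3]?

9

   n    0    1    2    3    4    5    6
r[n]    0    1    6    9   12   15   18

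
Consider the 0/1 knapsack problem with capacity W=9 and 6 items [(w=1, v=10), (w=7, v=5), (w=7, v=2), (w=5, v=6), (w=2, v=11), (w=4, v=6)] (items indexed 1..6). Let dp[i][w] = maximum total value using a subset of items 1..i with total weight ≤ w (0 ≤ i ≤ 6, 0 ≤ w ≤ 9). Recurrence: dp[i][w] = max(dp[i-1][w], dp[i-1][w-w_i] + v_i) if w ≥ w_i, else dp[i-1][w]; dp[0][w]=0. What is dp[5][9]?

i\w   0   1   2   3   4   5   6   7   8   9
  0   0   0   0   0   0   0   0   0   0   0
  1   0  10  10  10  10  10  10  10  10  10
  2   0  10  10  10  10  10  10  10  15  15
  3   0  10  10  10  10  10  10  10  15  15
  4   0  10  10  10  10  10  16  16  16  16
  5   0  10  11  21  21  21  21  21  27  27
  6   0  10  11  21  21  21  21  27  27  27

27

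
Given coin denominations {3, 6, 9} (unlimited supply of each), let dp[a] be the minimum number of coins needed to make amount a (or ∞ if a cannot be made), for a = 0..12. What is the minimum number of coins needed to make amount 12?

2

 a  0  1  2  3  4  5  6  7  8  9 10 11 12
dp  0  -  -  1  -  -  1  -  -  1  -  -  2
(- denotes ∞ / unreachable)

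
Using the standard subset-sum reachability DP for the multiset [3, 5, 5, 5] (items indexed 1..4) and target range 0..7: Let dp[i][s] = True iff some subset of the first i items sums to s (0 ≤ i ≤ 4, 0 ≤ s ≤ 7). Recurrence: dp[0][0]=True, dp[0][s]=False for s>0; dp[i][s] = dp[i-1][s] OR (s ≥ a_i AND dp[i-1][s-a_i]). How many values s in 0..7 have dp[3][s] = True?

3

i\s   0   1   2   3   4   5   6   7
  0   T   F   F   F   F   F   F   F
  1   T   F   F   T   F   F   F   F
  2   T   F   F   T   F   T   F   F
  3   T   F   F   T   F   T   F   F
  4   T   F   F   T   F   T   F   F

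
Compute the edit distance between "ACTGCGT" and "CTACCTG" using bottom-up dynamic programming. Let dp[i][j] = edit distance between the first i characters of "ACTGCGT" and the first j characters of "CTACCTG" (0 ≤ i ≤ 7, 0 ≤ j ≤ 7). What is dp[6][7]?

   ''  C  T  A  C  C  T  G
''  0  1  2  3  4  5  6  7
 A  1  1  2  2  3  4  5  6
 C  2  1  2  3  2  3  4  5
 T  3  2  1  2  3  3  3  4
 G  4  3  2  2  3  4  4  3
 C  5  4  3  3  2  3  4  4
 G  6  5  4  4  3  3  4  4
 T  7  6  5  5  4  4  3  4

4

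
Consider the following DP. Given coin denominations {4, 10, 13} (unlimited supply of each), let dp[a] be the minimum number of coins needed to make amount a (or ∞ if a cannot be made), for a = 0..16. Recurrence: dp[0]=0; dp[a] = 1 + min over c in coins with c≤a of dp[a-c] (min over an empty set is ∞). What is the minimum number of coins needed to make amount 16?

 a  0  1  2  3  4  5  6  7  8  9 10 11 12 13 14 15 16
dp  0  -  -  -  1  -  -  -  2  -  1  -  3  1  2  -  4
(- denotes ∞ / unreachable)

4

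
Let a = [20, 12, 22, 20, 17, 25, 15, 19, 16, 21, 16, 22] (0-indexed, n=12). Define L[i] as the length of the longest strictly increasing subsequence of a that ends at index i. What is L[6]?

   i    0    1    2    3    4    5    6    7    8    9   10   11
a[i]   20   12   22   20   17   25   15   19   16   21   16   22
L[i]    1    1    2    2    2    3    2    3    3    4    3    5

2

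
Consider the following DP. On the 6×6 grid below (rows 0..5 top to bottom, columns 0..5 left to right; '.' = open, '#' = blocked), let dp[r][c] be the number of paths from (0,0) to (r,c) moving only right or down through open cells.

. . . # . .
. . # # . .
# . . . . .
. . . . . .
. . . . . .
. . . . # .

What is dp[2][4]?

r\c   0   1   2   3   4   5
  0   1   1   1   0   0   0
  1   1   2   0   0   0   0
  2   0   2   2   2   2   2
  3   0   2   4   6   8  10
  4   0   2   6  12  20  30
  5   0   2   8  20   0  30

2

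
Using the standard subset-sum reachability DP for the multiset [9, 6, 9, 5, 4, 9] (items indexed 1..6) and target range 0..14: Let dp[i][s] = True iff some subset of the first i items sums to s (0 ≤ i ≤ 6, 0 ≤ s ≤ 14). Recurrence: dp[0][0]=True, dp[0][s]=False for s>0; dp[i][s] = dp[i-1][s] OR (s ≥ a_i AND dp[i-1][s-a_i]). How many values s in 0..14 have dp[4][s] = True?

i\s   0   1   2   3   4   5   6   7   8   9  10  11  12  13  14
  0   T   F   F   F   F   F   F   F   F   F   F   F   F   F   F
  1   T   F   F   F   F   F   F   F   F   T   F   F   F   F   F
  2   T   F   F   F   F   F   T   F   F   T   F   F   F   F   F
  3   T   F   F   F   F   F   T   F   F   T   F   F   F   F   F
  4   T   F   F   F   F   T   T   F   F   T   F   T   F   F   T
  5   T   F   F   F   T   T   T   F   F   T   T   T   F   T   T
  6   T   F   F   F   T   T   T   F   F   T   T   T   F   T   T

6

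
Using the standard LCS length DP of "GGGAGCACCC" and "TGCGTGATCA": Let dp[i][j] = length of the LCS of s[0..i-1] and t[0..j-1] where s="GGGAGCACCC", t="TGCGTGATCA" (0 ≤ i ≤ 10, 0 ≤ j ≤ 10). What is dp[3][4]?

2

   ''  T  G  C  G  T  G  A  T  C  A
''  0  0  0  0  0  0  0  0  0  0  0
 G  0  0  1  1  1  1  1  1  1  1  1
 G  0  0  1  1  2  2  2  2  2  2  2
 G  0  0  1  1  2  2  3  3  3  3  3
 A  0  0  1  1  2  2  3  4  4  4  4
 G  0  0  1  1  2  2  3  4  4  4  4
 C  0  0  1  2  2  2  3  4  4  5  5
 A  0  0  1  2  2  2  3  4  4  5  6
 C  0  0  1  2  2  2  3  4  4  5  6
 C  0  0  1  2  2  2  3  4  4  5  6
 C  0  0  1  2  2  2  3  4  4  5  6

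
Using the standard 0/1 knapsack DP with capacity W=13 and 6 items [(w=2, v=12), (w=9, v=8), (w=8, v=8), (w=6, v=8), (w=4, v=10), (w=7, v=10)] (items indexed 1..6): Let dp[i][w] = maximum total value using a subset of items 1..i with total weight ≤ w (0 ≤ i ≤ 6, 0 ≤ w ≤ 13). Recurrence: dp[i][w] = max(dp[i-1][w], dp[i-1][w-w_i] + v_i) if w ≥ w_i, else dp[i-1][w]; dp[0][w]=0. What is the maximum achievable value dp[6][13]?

i\w   0   1   2   3   4   5   6   7   8   9  10  11  12  13
  0   0   0   0   0   0   0   0   0   0   0   0   0   0   0
  1   0   0  12  12  12  12  12  12  12  12  12  12  12  12
  2   0   0  12  12  12  12  12  12  12  12  12  20  20  20
  3   0   0  12  12  12  12  12  12  12  12  20  20  20  20
  4   0   0  12  12  12  12  12  12  20  20  20  20  20  20
  5   0   0  12  12  12  12  22  22  22  22  22  22  30  30
  6   0   0  12  12  12  12  22  22  22  22  22  22  30  32

32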